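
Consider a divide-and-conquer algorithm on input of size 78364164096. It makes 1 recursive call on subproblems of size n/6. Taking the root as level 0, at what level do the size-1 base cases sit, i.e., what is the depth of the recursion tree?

For divide and conquer with division factor 6:

Problem sizes at each level:
Level 0: 78364164096
Level 1: 13060694016
Level 2: 2176782336
Level 3: 362797056
Level 4: 60466176
Level 5: 10077696
Level 6: 1679616
Level 7: 279936
Level 8: 46656
Level 9: 7776
Level 10: 1296
Level 11: 216
Level 12: 36
Level 13: 6
Level 14: 1

The root is level 0 and the size-1 base case is level 14 (the tree spans levels 0 through 14, i.e. 15 levels counting the root), so the depth is the number of divisions: log_6(78364164096) = 14

The recursion tree depth is log_6(78364164096) = 14. At each level, the problem size is divided by 6, so it takes 14 divisions to reduce to a base case of size 1. The algorithm makes 1 recursive call at each level.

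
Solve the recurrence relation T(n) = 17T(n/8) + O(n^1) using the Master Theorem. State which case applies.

Master Theorem for T(n) = 17T(n/8) + O(n^1):

a = 17, b = 8, c = 1
log_b(a) = log_8(17) = 1.3625

Case 1: c = 1 < log_8(17) = 1.3625
T(n) = O(n^(log_8 17))

For T(n) = 17T(n/8) + O(n^1): log_8(17) = 1.3625. This is Case 1 of the Master Theorem (c < log_b(a), work dominated by leaves), giving O(n^(log_8 17)).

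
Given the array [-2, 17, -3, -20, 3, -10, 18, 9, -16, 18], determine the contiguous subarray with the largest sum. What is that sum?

Using Kadane's algorithm on [-2, 17, -3, -20, 3, -10, 18, 9, -16, 18]:

Scanning through the array:
Position 1 (value 17): max_ending_here = 17, max_so_far = 17
Position 2 (value -3): max_ending_here = 14, max_so_far = 17
Position 3 (value -20): max_ending_here = -6, max_so_far = 17
Position 4 (value 3): max_ending_here = 3, max_so_far = 17
Position 5 (value -10): max_ending_here = -7, max_so_far = 17
Position 6 (value 18): max_ending_here = 18, max_so_far = 18
Position 7 (value 9): max_ending_here = 27, max_so_far = 27
Position 8 (value -16): max_ending_here = 11, max_so_far = 27
Position 9 (value 18): max_ending_here = 29, max_so_far = 29

Maximum subarray: [18, 9, -16, 18]
Maximum sum: 29

The maximum subarray is [18, 9, -16, 18] with sum 29. This subarray runs from index 6 to index 9.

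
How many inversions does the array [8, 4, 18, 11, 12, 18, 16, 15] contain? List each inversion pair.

Finding inversions in [8, 4, 18, 11, 12, 18, 16, 15]:

(0, 1): arr[0]=8 > arr[1]=4
(2, 3): arr[2]=18 > arr[3]=11
(2, 4): arr[2]=18 > arr[4]=12
(2, 6): arr[2]=18 > arr[6]=16
(2, 7): arr[2]=18 > arr[7]=15
(5, 6): arr[5]=18 > arr[6]=16
(5, 7): arr[5]=18 > arr[7]=15
(6, 7): arr[6]=16 > arr[7]=15

Total inversions: 8

The array has 8 inversion(s): (0,1), (2,3), (2,4), (2,6), (2,7), (5,6), (5,7), (6,7). Each pair (i,j) satisfies i < j and arr[i] > arr[j].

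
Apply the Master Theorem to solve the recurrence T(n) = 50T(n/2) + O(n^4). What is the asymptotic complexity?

Master Theorem for T(n) = 50T(n/2) + O(n^4):

a = 50, b = 2, c = 4
log_b(a) = log_2(50) = 5.6439

Case 1: c = 4 < log_2(50) = 5.6439
T(n) = O(n^(log_2 50))

For T(n) = 50T(n/2) + O(n^4): log_2(50) = 5.6439. This is Case 1 of the Master Theorem (c < log_b(a), work dominated by leaves), giving O(n^(log_2 50)).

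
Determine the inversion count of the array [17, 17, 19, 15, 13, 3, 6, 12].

Finding inversions in [17, 17, 19, 15, 13, 3, 6, 12]:

(0, 3): arr[0]=17 > arr[3]=15
(0, 4): arr[0]=17 > arr[4]=13
(0, 5): arr[0]=17 > arr[5]=3
(0, 6): arr[0]=17 > arr[6]=6
(0, 7): arr[0]=17 > arr[7]=12
(1, 3): arr[1]=17 > arr[3]=15
(1, 4): arr[1]=17 > arr[4]=13
(1, 5): arr[1]=17 > arr[5]=3
(1, 6): arr[1]=17 > arr[6]=6
(1, 7): arr[1]=17 > arr[7]=12
(2, 3): arr[2]=19 > arr[3]=15
(2, 4): arr[2]=19 > arr[4]=13
(2, 5): arr[2]=19 > arr[5]=3
(2, 6): arr[2]=19 > arr[6]=6
(2, 7): arr[2]=19 > arr[7]=12
(3, 4): arr[3]=15 > arr[4]=13
(3, 5): arr[3]=15 > arr[5]=3
(3, 6): arr[3]=15 > arr[6]=6
(3, 7): arr[3]=15 > arr[7]=12
(4, 5): arr[4]=13 > arr[5]=3
(4, 6): arr[4]=13 > arr[6]=6
(4, 7): arr[4]=13 > arr[7]=12

Total inversions: 22

The array has 22 inversion(s): (0,3), (0,4), (0,5), (0,6), (0,7), (1,3), (1,4), (1,5), (1,6), (1,7), (2,3), (2,4), (2,5), (2,6), (2,7), (3,4), (3,5), (3,6), (3,7), (4,5), (4,6), (4,7). Each pair (i,j) satisfies i < j and arr[i] > arr[j].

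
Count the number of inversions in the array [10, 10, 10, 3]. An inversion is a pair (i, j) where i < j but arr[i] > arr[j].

Finding inversions in [10, 10, 10, 3]:

(0, 3): arr[0]=10 > arr[3]=3
(1, 3): arr[1]=10 > arr[3]=3
(2, 3): arr[2]=10 > arr[3]=3

Total inversions: 3

The array has 3 inversion(s): (0,3), (1,3), (2,3). Each pair (i,j) satisfies i < j and arr[i] > arr[j].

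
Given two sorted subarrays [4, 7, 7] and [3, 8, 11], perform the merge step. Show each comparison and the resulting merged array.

Merging process:

Compare 4 vs 3: take 3 from right. Merged: [3]
Compare 4 vs 8: take 4 from left. Merged: [3, 4]
Compare 7 vs 8: take 7 from left. Merged: [3, 4, 7]
Compare 7 vs 8: take 7 from left. Merged: [3, 4, 7, 7]
Append remaining from right: [8, 11]. Merged: [3, 4, 7, 7, 8, 11]

Final merged array: [3, 4, 7, 7, 8, 11]
Total comparisons: 4

The merged array is [3, 4, 7, 7, 8, 11], requiring 4 comparisons. The merge step runs in O(n) time where n is the total number of elements.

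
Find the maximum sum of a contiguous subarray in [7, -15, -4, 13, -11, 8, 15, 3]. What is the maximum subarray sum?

Using Kadane's algorithm on [7, -15, -4, 13, -11, 8, 15, 3]:

Scanning through the array:
Position 1 (value -15): max_ending_here = -8, max_so_far = 7
Position 2 (value -4): max_ending_here = -4, max_so_far = 7
Position 3 (value 13): max_ending_here = 13, max_so_far = 13
Position 4 (value -11): max_ending_here = 2, max_so_far = 13
Position 5 (value 8): max_ending_here = 10, max_so_far = 13
Position 6 (value 15): max_ending_here = 25, max_so_far = 25
Position 7 (value 3): max_ending_here = 28, max_so_far = 28

Maximum subarray: [13, -11, 8, 15, 3]
Maximum sum: 28

The maximum subarray is [13, -11, 8, 15, 3] with sum 28. This subarray runs from index 3 to index 7.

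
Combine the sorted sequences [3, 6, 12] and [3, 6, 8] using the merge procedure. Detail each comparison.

Merging process:

Compare 3 vs 3: take 3 from left. Merged: [3]
Compare 6 vs 3: take 3 from right. Merged: [3, 3]
Compare 6 vs 6: take 6 from left. Merged: [3, 3, 6]
Compare 12 vs 6: take 6 from right. Merged: [3, 3, 6, 6]
Compare 12 vs 8: take 8 from right. Merged: [3, 3, 6, 6, 8]
Append remaining from left: [12]. Merged: [3, 3, 6, 6, 8, 12]

Final merged array: [3, 3, 6, 6, 8, 12]
Total comparisons: 5

The merged array is [3, 3, 6, 6, 8, 12], requiring 5 comparisons. The merge step runs in O(n) time where n is the total number of elements.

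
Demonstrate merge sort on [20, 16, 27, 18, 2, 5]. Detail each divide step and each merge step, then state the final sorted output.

Merge sort trace:

Split: [20, 16, 27, 18, 2, 5] -> [20, 16, 27] and [18, 2, 5]
  Split: [20, 16, 27] -> [20] and [16, 27]
    Split: [16, 27] -> [16] and [27]
    Merge: [16] + [27] -> [16, 27]
  Merge: [20] + [16, 27] -> [16, 20, 27]
  Split: [18, 2, 5] -> [18] and [2, 5]
    Split: [2, 5] -> [2] and [5]
    Merge: [2] + [5] -> [2, 5]
  Merge: [18] + [2, 5] -> [2, 5, 18]
Merge: [16, 20, 27] + [2, 5, 18] -> [2, 5, 16, 18, 20, 27]

Final sorted array: [2, 5, 16, 18, 20, 27]

The merge sort proceeds by recursively splitting the array and merging sorted halves.
After all merges, the sorted array is [2, 5, 16, 18, 20, 27].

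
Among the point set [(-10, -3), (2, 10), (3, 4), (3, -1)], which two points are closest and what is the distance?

Computing all pairwise distances among 4 points:

d((-10, -3), (2, 10)) = 17.6918
d((-10, -3), (3, 4)) = 14.7648
d((-10, -3), (3, -1)) = 13.1529
d((2, 10), (3, 4)) = 6.0828
d((2, 10), (3, -1)) = 11.0454
d((3, 4), (3, -1)) = 5.0 <-- minimum

Closest pair: (3, 4) and (3, -1) with distance 5.0

The closest pair is (3, 4) and (3, -1) with Euclidean distance 5.0. For 4 points, brute-force pairwise comparison is shown above. For large n, the divide-and-conquer algorithm (sort by x, recurse on halves, check the dividing strip) achieves O(n log n).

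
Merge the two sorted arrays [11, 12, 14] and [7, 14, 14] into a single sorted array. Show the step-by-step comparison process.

Merging process:

Compare 11 vs 7: take 7 from right. Merged: [7]
Compare 11 vs 14: take 11 from left. Merged: [7, 11]
Compare 12 vs 14: take 12 from left. Merged: [7, 11, 12]
Compare 14 vs 14: take 14 from left. Merged: [7, 11, 12, 14]
Append remaining from right: [14, 14]. Merged: [7, 11, 12, 14, 14, 14]

Final merged array: [7, 11, 12, 14, 14, 14]
Total comparisons: 4

The merged array is [7, 11, 12, 14, 14, 14], requiring 4 comparisons. The merge step runs in O(n) time where n is the total number of elements.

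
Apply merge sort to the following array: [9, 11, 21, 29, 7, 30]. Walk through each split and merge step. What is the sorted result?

Merge sort trace:

Split: [9, 11, 21, 29, 7, 30] -> [9, 11, 21] and [29, 7, 30]
  Split: [9, 11, 21] -> [9] and [11, 21]
    Split: [11, 21] -> [11] and [21]
    Merge: [11] + [21] -> [11, 21]
  Merge: [9] + [11, 21] -> [9, 11, 21]
  Split: [29, 7, 30] -> [29] and [7, 30]
    Split: [7, 30] -> [7] and [30]
    Merge: [7] + [30] -> [7, 30]
  Merge: [29] + [7, 30] -> [7, 29, 30]
Merge: [9, 11, 21] + [7, 29, 30] -> [7, 9, 11, 21, 29, 30]

Final sorted array: [7, 9, 11, 21, 29, 30]

The merge sort proceeds by recursively splitting the array and merging sorted halves.
After all merges, the sorted array is [7, 9, 11, 21, 29, 30].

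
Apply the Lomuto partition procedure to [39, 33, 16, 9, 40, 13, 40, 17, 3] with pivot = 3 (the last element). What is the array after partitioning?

Lomuto partition with pivot = 3:

Initial array: [39, 33, 16, 9, 40, 13, 40, 17, 3]

arr[0]=39 > 3: no swap
arr[1]=33 > 3: no swap
arr[2]=16 > 3: no swap
arr[3]=9 > 3: no swap
arr[4]=40 > 3: no swap
arr[5]=13 > 3: no swap
arr[6]=40 > 3: no swap
arr[7]=17 > 3: no swap

Place pivot at position 0: [3, 33, 16, 9, 40, 13, 40, 17, 39]
Pivot position: 0

After partitioning with pivot 3, the array becomes [3, 33, 16, 9, 40, 13, 40, 17, 39]. The pivot is placed at index 0. All elements to the left of the pivot are <= 3, and all elements to the right are > 3.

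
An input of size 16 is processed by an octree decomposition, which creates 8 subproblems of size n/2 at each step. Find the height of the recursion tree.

For divide and conquer with division factor 2:

Problem sizes at each level:
Level 0: 16
Level 1: 8
Level 2: 4
Level 3: 2
Level 4: 1

The root is level 0 and the size-1 base case is level 4 (the tree spans levels 0 through 4, i.e. 5 levels counting the root), so the depth is the number of divisions: log_2(16) = 4

The recursion tree depth is log_2(16) = 4. At each level, the problem size is divided by 2, so it takes 4 divisions to reduce to a base case of size 1. The algorithm makes 8 recursive calls at each level.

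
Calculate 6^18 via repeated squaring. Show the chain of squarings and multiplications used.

Computing 6^18 by squaring (build up from 6^1; each line after the first costs one multiplication):

6^1 = 6
6^2 = (6^1)^2 = 6^2 = 36
6^4 = (6^2)^2 = 36^2 = 1296
6^8 = (6^4)^2 = 1296^2 = 1679616
6^9 = 6 * 6^8 = 6 * 1679616 = 10077696
6^18 = (6^9)^2 = 10077696^2 = 101559956668416

Result: 101559956668416
Multiplications needed: 5 (5 lines after 6^1)

6^18 = 101559956668416. Using exponentiation by squaring, this requires 5 multiplications. The key idea: if the exponent is even, square the half-power; if odd, multiply by the base once.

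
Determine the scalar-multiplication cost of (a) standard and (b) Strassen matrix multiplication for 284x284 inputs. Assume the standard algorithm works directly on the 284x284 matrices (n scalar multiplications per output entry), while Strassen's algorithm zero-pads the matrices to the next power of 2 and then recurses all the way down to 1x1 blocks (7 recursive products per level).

Matrix multiplication for 284x284 matrices:

Strassen's algorithm requires power-of-2 dimensions. Pad 284x284 to 512x512 (next power of 2).

Standard algorithm: 284^3 = 22906304 multiplications
Strassen's algorithm: 7^(log2(512)) = 7^9 = 40353607 multiplications
Difference: 22906304 - 40353607 = -17447303 (Strassen uses MORE here due to padding overhead — for small or just-over-power-of-2 n, padding can outweigh the per-level savings)

Standard: 22906304 multiplications (284^3). Strassen: 40353607 multiplications (7^9, after padding to 512x512). Strassen reduces 8 recursive multiplications to 7 at each level.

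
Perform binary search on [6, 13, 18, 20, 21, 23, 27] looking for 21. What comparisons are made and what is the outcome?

Binary search for 21 in [6, 13, 18, 20, 21, 23, 27]:

lo=0, hi=6, mid=3, arr[mid]=20 -> 20 < 21, search right half
lo=4, hi=6, mid=5, arr[mid]=23 -> 23 > 21, search left half
lo=4, hi=4, mid=4, arr[mid]=21 -> Found target at index 4!

Binary search finds 21 at index 4 after 3 comparisons. The search repeatedly halves the search space by comparing with the middle element.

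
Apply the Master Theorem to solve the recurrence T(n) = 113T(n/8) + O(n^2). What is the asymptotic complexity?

Master Theorem for T(n) = 113T(n/8) + O(n^2):

a = 113, b = 8, c = 2
log_b(a) = log_8(113) = 2.2734

Case 1: c = 2 < log_8(113) = 2.2734
T(n) = O(n^(log_8 113))

For T(n) = 113T(n/8) + O(n^2): log_8(113) = 2.2734. This is Case 1 of the Master Theorem (c < log_b(a), work dominated by leaves), giving O(n^(log_8 113)).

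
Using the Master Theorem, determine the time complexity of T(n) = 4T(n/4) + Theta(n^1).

Master Theorem for T(n) = 4T(n/4) + O(n^1):

a = 4, b = 4, c = 1
log_b(a) = log_4(4) = 1.0000

Case 2: c = 1 = log_4(4) = 1.0000
T(n) = O(n^1 log n) = O(n log n)

For T(n) = 4T(n/4) + O(n^1): log_4(4) = 1.0000. This is Case 2 of the Master Theorem (c = log_b(a), equal work at all levels), giving O(n log n).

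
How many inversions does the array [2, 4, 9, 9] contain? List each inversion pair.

Finding inversions in [2, 4, 9, 9]:


Total inversions: 0

The array has 0 inversions. It is already sorted.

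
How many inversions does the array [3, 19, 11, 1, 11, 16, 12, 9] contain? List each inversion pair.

Finding inversions in [3, 19, 11, 1, 11, 16, 12, 9]:

(0, 3): arr[0]=3 > arr[3]=1
(1, 2): arr[1]=19 > arr[2]=11
(1, 3): arr[1]=19 > arr[3]=1
(1, 4): arr[1]=19 > arr[4]=11
(1, 5): arr[1]=19 > arr[5]=16
(1, 6): arr[1]=19 > arr[6]=12
(1, 7): arr[1]=19 > arr[7]=9
(2, 3): arr[2]=11 > arr[3]=1
(2, 7): arr[2]=11 > arr[7]=9
(4, 7): arr[4]=11 > arr[7]=9
(5, 6): arr[5]=16 > arr[6]=12
(5, 7): arr[5]=16 > arr[7]=9
(6, 7): arr[6]=12 > arr[7]=9

Total inversions: 13

The array has 13 inversion(s): (0,3), (1,2), (1,3), (1,4), (1,5), (1,6), (1,7), (2,3), (2,7), (4,7), (5,6), (5,7), (6,7). Each pair (i,j) satisfies i < j and arr[i] > arr[j].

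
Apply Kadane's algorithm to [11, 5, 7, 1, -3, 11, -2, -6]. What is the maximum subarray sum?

Using Kadane's algorithm on [11, 5, 7, 1, -3, 11, -2, -6]:

Scanning through the array:
Position 1 (value 5): max_ending_here = 16, max_so_far = 16
Position 2 (value 7): max_ending_here = 23, max_so_far = 23
Position 3 (value 1): max_ending_here = 24, max_so_far = 24
Position 4 (value -3): max_ending_here = 21, max_so_far = 24
Position 5 (value 11): max_ending_here = 32, max_so_far = 32
Position 6 (value -2): max_ending_here = 30, max_so_far = 32
Position 7 (value -6): max_ending_here = 24, max_so_far = 32

Maximum subarray: [11, 5, 7, 1, -3, 11]
Maximum sum: 32

The maximum subarray is [11, 5, 7, 1, -3, 11] with sum 32. This subarray runs from index 0 to index 5.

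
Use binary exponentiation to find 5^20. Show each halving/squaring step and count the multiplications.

Computing 5^20 by squaring (build up from 5^1; each line after the first costs one multiplication):

5^1 = 5
5^2 = (5^1)^2 = 5^2 = 25
5^4 = (5^2)^2 = 25^2 = 625
5^5 = 5 * 5^4 = 5 * 625 = 3125
5^10 = (5^5)^2 = 3125^2 = 9765625
5^20 = (5^10)^2 = 9765625^2 = 95367431640625

Result: 95367431640625
Multiplications needed: 5 (5 lines after 5^1)

5^20 = 95367431640625. Using exponentiation by squaring, this requires 5 multiplications. The key idea: if the exponent is even, square the half-power; if odd, multiply by the base once.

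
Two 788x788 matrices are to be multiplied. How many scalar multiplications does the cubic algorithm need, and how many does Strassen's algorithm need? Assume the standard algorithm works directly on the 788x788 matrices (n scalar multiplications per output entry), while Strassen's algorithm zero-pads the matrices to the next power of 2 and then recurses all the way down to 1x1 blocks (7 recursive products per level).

Matrix multiplication for 788x788 matrices:

Strassen's algorithm requires power-of-2 dimensions. Pad 788x788 to 1024x1024 (next power of 2).

Standard algorithm: 788^3 = 489303872 multiplications
Strassen's algorithm: 7^(log2(1024)) = 7^10 = 282475249 multiplications
Savings: 489303872 - 282475249 = 206828623 multiplications

Standard: 489303872 multiplications (788^3). Strassen: 282475249 multiplications (7^10, after padding to 1024x1024). Strassen reduces 8 recursive multiplications to 7 at each level.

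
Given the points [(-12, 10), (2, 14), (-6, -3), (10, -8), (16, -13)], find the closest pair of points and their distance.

Computing all pairwise distances among 5 points:

d((-12, 10), (2, 14)) = 14.5602
d((-12, 10), (-6, -3)) = 14.3178
d((-12, 10), (10, -8)) = 28.4253
d((-12, 10), (16, -13)) = 36.2353
d((2, 14), (-6, -3)) = 18.7883
d((2, 14), (10, -8)) = 23.4094
d((2, 14), (16, -13)) = 30.4138
d((-6, -3), (10, -8)) = 16.7631
d((-6, -3), (16, -13)) = 24.1661
d((10, -8), (16, -13)) = 7.8102 <-- minimum

Closest pair: (10, -8) and (16, -13) with distance 7.8102

The closest pair is (10, -8) and (16, -13) with Euclidean distance 7.8102. For 5 points, brute-force pairwise comparison is shown above. For large n, the divide-and-conquer algorithm (sort by x, recurse on halves, check the dividing strip) achieves O(n log n).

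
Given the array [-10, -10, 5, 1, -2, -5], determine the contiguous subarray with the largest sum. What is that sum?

Using Kadane's algorithm on [-10, -10, 5, 1, -2, -5]:

Scanning through the array:
Position 1 (value -10): max_ending_here = -10, max_so_far = -10
Position 2 (value 5): max_ending_here = 5, max_so_far = 5
Position 3 (value 1): max_ending_here = 6, max_so_far = 6
Position 4 (value -2): max_ending_here = 4, max_so_far = 6
Position 5 (value -5): max_ending_here = -1, max_so_far = 6

Maximum subarray: [5, 1]
Maximum sum: 6

The maximum subarray is [5, 1] with sum 6. This subarray runs from index 2 to index 3.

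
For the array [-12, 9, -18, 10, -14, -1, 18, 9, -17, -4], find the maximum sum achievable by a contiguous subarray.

Using Kadane's algorithm on [-12, 9, -18, 10, -14, -1, 18, 9, -17, -4]:

Scanning through the array:
Position 1 (value 9): max_ending_here = 9, max_so_far = 9
Position 2 (value -18): max_ending_here = -9, max_so_far = 9
Position 3 (value 10): max_ending_here = 10, max_so_far = 10
Position 4 (value -14): max_ending_here = -4, max_so_far = 10
Position 5 (value -1): max_ending_here = -1, max_so_far = 10
Position 6 (value 18): max_ending_here = 18, max_so_far = 18
Position 7 (value 9): max_ending_here = 27, max_so_far = 27
Position 8 (value -17): max_ending_here = 10, max_so_far = 27
Position 9 (value -4): max_ending_here = 6, max_so_far = 27

Maximum subarray: [18, 9]
Maximum sum: 27

The maximum subarray is [18, 9] with sum 27. This subarray runs from index 6 to index 7.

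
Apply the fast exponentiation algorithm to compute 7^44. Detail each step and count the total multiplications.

Computing 7^44 by squaring (build up from 7^1; each line after the first costs one multiplication):

7^1 = 7
7^2 = (7^1)^2 = 7^2 = 49
7^4 = (7^2)^2 = 49^2 = 2401
7^5 = 7 * 7^4 = 7 * 2401 = 16807
7^10 = (7^5)^2 = 16807^2 = 282475249
7^11 = 7 * 7^10 = 7 * 282475249 = 1977326743
7^22 = (7^11)^2 = 1977326743^2 = 3909821048582988049
7^44 = (7^22)^2 = 3909821048582988049^2 = 15286700631942576193765185769276826401

Result: 15286700631942576193765185769276826401
Multiplications needed: 7 (7 lines after 7^1)

7^44 = 15286700631942576193765185769276826401. Using exponentiation by squaring, this requires 7 multiplications. The key idea: if the exponent is even, square the half-power; if odd, multiply by the base once.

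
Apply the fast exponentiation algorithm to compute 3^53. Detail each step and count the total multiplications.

Computing 3^53 by squaring (build up from 3^1; each line after the first costs one multiplication):

3^1 = 3
3^2 = (3^1)^2 = 3^2 = 9
3^3 = 3 * 3^2 = 3 * 9 = 27
3^6 = (3^3)^2 = 27^2 = 729
3^12 = (3^6)^2 = 729^2 = 531441
3^13 = 3 * 3^12 = 3 * 531441 = 1594323
3^26 = (3^13)^2 = 1594323^2 = 2541865828329
3^52 = (3^26)^2 = 2541865828329^2 = 6461081889226673298932241
3^53 = 3 * 3^52 = 3 * 6461081889226673298932241 = 19383245667680019896796723

Result: 19383245667680019896796723
Multiplications needed: 8 (8 lines after 3^1)

3^53 = 19383245667680019896796723. Using exponentiation by squaring, this requires 8 multiplications. The key idea: if the exponent is even, square the half-power; if odd, multiply by the base once.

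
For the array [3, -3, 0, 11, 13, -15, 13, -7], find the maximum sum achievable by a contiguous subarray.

Using Kadane's algorithm on [3, -3, 0, 11, 13, -15, 13, -7]:

Scanning through the array:
Position 1 (value -3): max_ending_here = 0, max_so_far = 3
Position 2 (value 0): max_ending_here = 0, max_so_far = 3
Position 3 (value 11): max_ending_here = 11, max_so_far = 11
Position 4 (value 13): max_ending_here = 24, max_so_far = 24
Position 5 (value -15): max_ending_here = 9, max_so_far = 24
Position 6 (value 13): max_ending_here = 22, max_so_far = 24
Position 7 (value -7): max_ending_here = 15, max_so_far = 24

Maximum subarray: [3, -3, 0, 11, 13]
Maximum sum: 24

The maximum subarray is [3, -3, 0, 11, 13] with sum 24. This subarray runs from index 0 to index 4.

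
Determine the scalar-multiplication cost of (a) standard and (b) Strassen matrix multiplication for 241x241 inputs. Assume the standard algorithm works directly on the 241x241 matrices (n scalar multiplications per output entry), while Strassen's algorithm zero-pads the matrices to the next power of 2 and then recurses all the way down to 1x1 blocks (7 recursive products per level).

Matrix multiplication for 241x241 matrices:

Strassen's algorithm requires power-of-2 dimensions. Pad 241x241 to 256x256 (next power of 2).

Standard algorithm: 241^3 = 13997521 multiplications
Strassen's algorithm: 7^(log2(256)) = 7^8 = 5764801 multiplications
Savings: 13997521 - 5764801 = 8232720 multiplications

Standard: 13997521 multiplications (241^3). Strassen: 5764801 multiplications (7^8, after padding to 256x256). Strassen reduces 8 recursive multiplications to 7 at each level.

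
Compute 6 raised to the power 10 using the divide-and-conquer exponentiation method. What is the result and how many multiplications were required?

Computing 6^10 by squaring (build up from 6^1; each line after the first costs one multiplication):

6^1 = 6
6^2 = (6^1)^2 = 6^2 = 36
6^4 = (6^2)^2 = 36^2 = 1296
6^5 = 6 * 6^4 = 6 * 1296 = 7776
6^10 = (6^5)^2 = 7776^2 = 60466176

Result: 60466176
Multiplications needed: 4 (4 lines after 6^1)

6^10 = 60466176. Using exponentiation by squaring, this requires 4 multiplications. The key idea: if the exponent is even, square the half-power; if odd, multiply by the base once.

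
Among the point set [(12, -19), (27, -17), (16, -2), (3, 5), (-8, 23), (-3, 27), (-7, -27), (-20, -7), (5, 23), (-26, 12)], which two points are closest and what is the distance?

Computing all pairwise distances among 10 points:

d((12, -19), (27, -17)) = 15.1327
d((12, -19), (16, -2)) = 17.4642
d((12, -19), (3, 5)) = 25.632
d((12, -19), (-8, 23)) = 46.5188
d((12, -19), (-3, 27)) = 48.3839
d((12, -19), (-7, -27)) = 20.6155
d((12, -19), (-20, -7)) = 34.176
d((12, -19), (5, 23)) = 42.5793
d((12, -19), (-26, 12)) = 49.0408
d((27, -17), (16, -2)) = 18.6011
d((27, -17), (3, 5)) = 32.5576
d((27, -17), (-8, 23)) = 53.1507
d((27, -17), (-3, 27)) = 53.2541
d((27, -17), (-7, -27)) = 35.4401
d((27, -17), (-20, -7)) = 48.0521
d((27, -17), (5, 23)) = 45.6508
d((27, -17), (-26, 12)) = 60.4152
d((16, -2), (3, 5)) = 14.7648
d((16, -2), (-8, 23)) = 34.6554
d((16, -2), (-3, 27)) = 34.6699
d((16, -2), (-7, -27)) = 33.9706
d((16, -2), (-20, -7)) = 36.3456
d((16, -2), (5, 23)) = 27.313
d((16, -2), (-26, 12)) = 44.2719
d((3, 5), (-8, 23)) = 21.095
d((3, 5), (-3, 27)) = 22.8035
d((3, 5), (-7, -27)) = 33.5261
d((3, 5), (-20, -7)) = 25.9422
d((3, 5), (5, 23)) = 18.1108
d((3, 5), (-26, 12)) = 29.8329
d((-8, 23), (-3, 27)) = 6.4031 <-- minimum
d((-8, 23), (-7, -27)) = 50.01
d((-8, 23), (-20, -7)) = 32.311
d((-8, 23), (5, 23)) = 13.0
d((-8, 23), (-26, 12)) = 21.095
d((-3, 27), (-7, -27)) = 54.1479
d((-3, 27), (-20, -7)) = 38.0132
d((-3, 27), (5, 23)) = 8.9443
d((-3, 27), (-26, 12)) = 27.4591
d((-7, -27), (-20, -7)) = 23.8537
d((-7, -27), (5, 23)) = 51.4198
d((-7, -27), (-26, 12)) = 43.382
d((-20, -7), (5, 23)) = 39.0512
d((-20, -7), (-26, 12)) = 19.9249
d((5, 23), (-26, 12)) = 32.8938

Closest pair: (-8, 23) and (-3, 27) with distance 6.4031

The closest pair is (-8, 23) and (-3, 27) with Euclidean distance 6.4031. For 10 points, brute-force pairwise comparison is shown above. For large n, the divide-and-conquer algorithm (sort by x, recurse on halves, check the dividing strip) achieves O(n log n).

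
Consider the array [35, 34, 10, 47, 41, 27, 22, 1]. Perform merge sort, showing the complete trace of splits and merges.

Merge sort trace:

Split: [35, 34, 10, 47, 41, 27, 22, 1] -> [35, 34, 10, 47] and [41, 27, 22, 1]
  Split: [35, 34, 10, 47] -> [35, 34] and [10, 47]
    Split: [35, 34] -> [35] and [34]
    Merge: [35] + [34] -> [34, 35]
    Split: [10, 47] -> [10] and [47]
    Merge: [10] + [47] -> [10, 47]
  Merge: [34, 35] + [10, 47] -> [10, 34, 35, 47]
  Split: [41, 27, 22, 1] -> [41, 27] and [22, 1]
    Split: [41, 27] -> [41] and [27]
    Merge: [41] + [27] -> [27, 41]
    Split: [22, 1] -> [22] and [1]
    Merge: [22] + [1] -> [1, 22]
  Merge: [27, 41] + [1, 22] -> [1, 22, 27, 41]
Merge: [10, 34, 35, 47] + [1, 22, 27, 41] -> [1, 10, 22, 27, 34, 35, 41, 47]

Final sorted array: [1, 10, 22, 27, 34, 35, 41, 47]

The merge sort proceeds by recursively splitting the array and merging sorted halves.
After all merges, the sorted array is [1, 10, 22, 27, 34, 35, 41, 47].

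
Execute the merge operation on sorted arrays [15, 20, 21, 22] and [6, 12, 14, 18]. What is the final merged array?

Merging process:

Compare 15 vs 6: take 6 from right. Merged: [6]
Compare 15 vs 12: take 12 from right. Merged: [6, 12]
Compare 15 vs 14: take 14 from right. Merged: [6, 12, 14]
Compare 15 vs 18: take 15 from left. Merged: [6, 12, 14, 15]
Compare 20 vs 18: take 18 from right. Merged: [6, 12, 14, 15, 18]
Append remaining from left: [20, 21, 22]. Merged: [6, 12, 14, 15, 18, 20, 21, 22]

Final merged array: [6, 12, 14, 15, 18, 20, 21, 22]
Total comparisons: 5

The merged array is [6, 12, 14, 15, 18, 20, 21, 22], requiring 5 comparisons. The merge step runs in O(n) time where n is the total number of elements.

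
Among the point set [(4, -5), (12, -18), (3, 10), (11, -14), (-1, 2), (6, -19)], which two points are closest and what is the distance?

Computing all pairwise distances among 6 points:

d((4, -5), (12, -18)) = 15.2643
d((4, -5), (3, 10)) = 15.0333
d((4, -5), (11, -14)) = 11.4018
d((4, -5), (-1, 2)) = 8.6023
d((4, -5), (6, -19)) = 14.1421
d((12, -18), (3, 10)) = 29.4109
d((12, -18), (11, -14)) = 4.1231 <-- minimum
d((12, -18), (-1, 2)) = 23.8537
d((12, -18), (6, -19)) = 6.0828
d((3, 10), (11, -14)) = 25.2982
d((3, 10), (-1, 2)) = 8.9443
d((3, 10), (6, -19)) = 29.1548
d((11, -14), (-1, 2)) = 20.0
d((11, -14), (6, -19)) = 7.0711
d((-1, 2), (6, -19)) = 22.1359

Closest pair: (12, -18) and (11, -14) with distance 4.1231

The closest pair is (12, -18) and (11, -14) with Euclidean distance 4.1231. For 6 points, brute-force pairwise comparison is shown above. For large n, the divide-and-conquer algorithm (sort by x, recurse on halves, check the dividing strip) achieves O(n log n).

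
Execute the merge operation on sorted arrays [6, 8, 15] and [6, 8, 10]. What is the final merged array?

Merging process:

Compare 6 vs 6: take 6 from left. Merged: [6]
Compare 8 vs 6: take 6 from right. Merged: [6, 6]
Compare 8 vs 8: take 8 from left. Merged: [6, 6, 8]
Compare 15 vs 8: take 8 from right. Merged: [6, 6, 8, 8]
Compare 15 vs 10: take 10 from right. Merged: [6, 6, 8, 8, 10]
Append remaining from left: [15]. Merged: [6, 6, 8, 8, 10, 15]

Final merged array: [6, 6, 8, 8, 10, 15]
Total comparisons: 5

The merged array is [6, 6, 8, 8, 10, 15], requiring 5 comparisons. The merge step runs in O(n) time where n is the total number of elements.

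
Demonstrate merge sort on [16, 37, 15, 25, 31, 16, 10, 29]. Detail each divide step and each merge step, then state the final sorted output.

Merge sort trace:

Split: [16, 37, 15, 25, 31, 16, 10, 29] -> [16, 37, 15, 25] and [31, 16, 10, 29]
  Split: [16, 37, 15, 25] -> [16, 37] and [15, 25]
    Split: [16, 37] -> [16] and [37]
    Merge: [16] + [37] -> [16, 37]
    Split: [15, 25] -> [15] and [25]
    Merge: [15] + [25] -> [15, 25]
  Merge: [16, 37] + [15, 25] -> [15, 16, 25, 37]
  Split: [31, 16, 10, 29] -> [31, 16] and [10, 29]
    Split: [31, 16] -> [31] and [16]
    Merge: [31] + [16] -> [16, 31]
    Split: [10, 29] -> [10] and [29]
    Merge: [10] + [29] -> [10, 29]
  Merge: [16, 31] + [10, 29] -> [10, 16, 29, 31]
Merge: [15, 16, 25, 37] + [10, 16, 29, 31] -> [10, 15, 16, 16, 25, 29, 31, 37]

Final sorted array: [10, 15, 16, 16, 25, 29, 31, 37]

The merge sort proceeds by recursively splitting the array and merging sorted halves.
After all merges, the sorted array is [10, 15, 16, 16, 25, 29, 31, 37].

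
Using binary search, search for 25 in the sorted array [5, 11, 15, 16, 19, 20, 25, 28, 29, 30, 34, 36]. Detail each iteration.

Binary search for 25 in [5, 11, 15, 16, 19, 20, 25, 28, 29, 30, 34, 36]:

lo=0, hi=11, mid=5, arr[mid]=20 -> 20 < 25, search right half
lo=6, hi=11, mid=8, arr[mid]=29 -> 29 > 25, search left half
lo=6, hi=7, mid=6, arr[mid]=25 -> Found target at index 6!

Binary search finds 25 at index 6 after 3 comparisons. The search repeatedly halves the search space by comparing with the middle element.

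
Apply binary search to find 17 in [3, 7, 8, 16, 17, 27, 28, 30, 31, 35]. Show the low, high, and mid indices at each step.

Binary search for 17 in [3, 7, 8, 16, 17, 27, 28, 30, 31, 35]:

lo=0, hi=9, mid=4, arr[mid]=17 -> Found target at index 4!

Binary search finds 17 at index 4 after 1 comparisons. The search repeatedly halves the search space by comparing with the middle element.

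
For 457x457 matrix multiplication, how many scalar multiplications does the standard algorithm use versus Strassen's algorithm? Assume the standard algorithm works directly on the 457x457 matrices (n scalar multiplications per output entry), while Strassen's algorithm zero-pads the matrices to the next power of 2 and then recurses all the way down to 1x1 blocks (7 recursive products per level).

Matrix multiplication for 457x457 matrices:

Strassen's algorithm requires power-of-2 dimensions. Pad 457x457 to 512x512 (next power of 2).

Standard algorithm: 457^3 = 95443993 multiplications
Strassen's algorithm: 7^(log2(512)) = 7^9 = 40353607 multiplications
Savings: 95443993 - 40353607 = 55090386 multiplications

Standard: 95443993 multiplications (457^3). Strassen: 40353607 multiplications (7^9, after padding to 512x512). Strassen reduces 8 recursive multiplications to 7 at each level.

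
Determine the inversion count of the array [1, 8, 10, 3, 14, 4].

Finding inversions in [1, 8, 10, 3, 14, 4]:

(1, 3): arr[1]=8 > arr[3]=3
(1, 5): arr[1]=8 > arr[5]=4
(2, 3): arr[2]=10 > arr[3]=3
(2, 5): arr[2]=10 > arr[5]=4
(4, 5): arr[4]=14 > arr[5]=4

Total inversions: 5

The array has 5 inversion(s): (1,3), (1,5), (2,3), (2,5), (4,5). Each pair (i,j) satisfies i < j and arr[i] > arr[j].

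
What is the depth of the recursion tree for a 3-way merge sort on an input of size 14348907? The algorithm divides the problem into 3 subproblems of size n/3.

For divide and conquer with division factor 3:

Problem sizes at each level:
Level 0: 14348907
Level 1: 4782969
Level 2: 1594323
Level 3: 531441
Level 4: 177147
Level 5: 59049
Level 6: 19683
Level 7: 6561
Level 8: 2187
Level 9: 729
Level 10: 243
Level 11: 81
Level 12: 27
Level 13: 9
Level 14: 3
Level 15: 1

The root is level 0 and the size-1 base case is level 15 (the tree spans levels 0 through 15, i.e. 16 levels counting the root), so the depth is the number of divisions: log_3(14348907) = 15

The recursion tree depth is log_3(14348907) = 15. At each level, the problem size is divided by 3, so it takes 15 divisions to reduce to a base case of size 1. The algorithm makes 3 recursive calls at each level.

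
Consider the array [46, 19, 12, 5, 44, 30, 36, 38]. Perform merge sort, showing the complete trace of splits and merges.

Merge sort trace:

Split: [46, 19, 12, 5, 44, 30, 36, 38] -> [46, 19, 12, 5] and [44, 30, 36, 38]
  Split: [46, 19, 12, 5] -> [46, 19] and [12, 5]
    Split: [46, 19] -> [46] and [19]
    Merge: [46] + [19] -> [19, 46]
    Split: [12, 5] -> [12] and [5]
    Merge: [12] + [5] -> [5, 12]
  Merge: [19, 46] + [5, 12] -> [5, 12, 19, 46]
  Split: [44, 30, 36, 38] -> [44, 30] and [36, 38]
    Split: [44, 30] -> [44] and [30]
    Merge: [44] + [30] -> [30, 44]
    Split: [36, 38] -> [36] and [38]
    Merge: [36] + [38] -> [36, 38]
  Merge: [30, 44] + [36, 38] -> [30, 36, 38, 44]
Merge: [5, 12, 19, 46] + [30, 36, 38, 44] -> [5, 12, 19, 30, 36, 38, 44, 46]

Final sorted array: [5, 12, 19, 30, 36, 38, 44, 46]

The merge sort proceeds by recursively splitting the array and merging sorted halves.
After all merges, the sorted array is [5, 12, 19, 30, 36, 38, 44, 46].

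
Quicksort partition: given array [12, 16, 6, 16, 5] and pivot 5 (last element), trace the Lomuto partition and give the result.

Lomuto partition with pivot = 5:

Initial array: [12, 16, 6, 16, 5]

arr[0]=12 > 5: no swap
arr[1]=16 > 5: no swap
arr[2]=6 > 5: no swap
arr[3]=16 > 5: no swap

Place pivot at position 0: [5, 16, 6, 16, 12]
Pivot position: 0

After partitioning with pivot 5, the array becomes [5, 16, 6, 16, 12]. The pivot is placed at index 0. All elements to the left of the pivot are <= 5, and all elements to the right are > 5.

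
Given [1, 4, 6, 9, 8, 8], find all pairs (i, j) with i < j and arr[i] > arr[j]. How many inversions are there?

Finding inversions in [1, 4, 6, 9, 8, 8]:

(3, 4): arr[3]=9 > arr[4]=8
(3, 5): arr[3]=9 > arr[5]=8

Total inversions: 2

The array has 2 inversion(s): (3,4), (3,5). Each pair (i,j) satisfies i < j and arr[i] > arr[j].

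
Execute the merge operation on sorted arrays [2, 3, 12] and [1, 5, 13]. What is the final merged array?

Merging process:

Compare 2 vs 1: take 1 from right. Merged: [1]
Compare 2 vs 5: take 2 from left. Merged: [1, 2]
Compare 3 vs 5: take 3 from left. Merged: [1, 2, 3]
Compare 12 vs 5: take 5 from right. Merged: [1, 2, 3, 5]
Compare 12 vs 13: take 12 from left. Merged: [1, 2, 3, 5, 12]
Append remaining from right: [13]. Merged: [1, 2, 3, 5, 12, 13]

Final merged array: [1, 2, 3, 5, 12, 13]
Total comparisons: 5

The merged array is [1, 2, 3, 5, 12, 13], requiring 5 comparisons. The merge step runs in O(n) time where n is the total number of elements.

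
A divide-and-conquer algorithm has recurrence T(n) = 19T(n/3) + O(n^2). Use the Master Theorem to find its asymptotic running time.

Master Theorem for T(n) = 19T(n/3) + O(n^2):

a = 19, b = 3, c = 2
log_b(a) = log_3(19) = 2.6801

Case 1: c = 2 < log_3(19) = 2.6801
T(n) = O(n^(log_3 19))

For T(n) = 19T(n/3) + O(n^2): log_3(19) = 2.6801. This is Case 1 of the Master Theorem (c < log_b(a), work dominated by leaves), giving O(n^(log_3 19)).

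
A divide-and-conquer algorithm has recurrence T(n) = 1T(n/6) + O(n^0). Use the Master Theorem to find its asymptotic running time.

Master Theorem for T(n) = 1T(n/6) + O(n^0):

a = 1, b = 6, c = 0
log_b(a) = log_6(1) = 0.0000

Case 2: c = 0 = log_6(1) = 0.0000
T(n) = O(n^0 log n) = O(log n)

For T(n) = 1T(n/6) + O(n^0): log_6(1) = 0.0000. This is Case 2 of the Master Theorem (c = log_b(a), equal work at all levels), giving O(log n).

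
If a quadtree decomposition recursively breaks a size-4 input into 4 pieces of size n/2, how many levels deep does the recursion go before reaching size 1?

For divide and conquer with division factor 2:

Problem sizes at each level:
Level 0: 4
Level 1: 2
Level 2: 1

The root is level 0 and the size-1 base case is level 2 (the tree spans levels 0 through 2, i.e. 3 levels counting the root), so the depth is the number of divisions: log_2(4) = 2

The recursion tree depth is log_2(4) = 2. At each level, the problem size is divided by 2, so it takes 2 divisions to reduce to a base case of size 1. The algorithm makes 4 recursive calls at each level.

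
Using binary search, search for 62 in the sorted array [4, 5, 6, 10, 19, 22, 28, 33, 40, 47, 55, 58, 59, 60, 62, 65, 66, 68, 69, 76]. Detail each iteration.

Binary search for 62 in [4, 5, 6, 10, 19, 22, 28, 33, 40, 47, 55, 58, 59, 60, 62, 65, 66, 68, 69, 76]:

lo=0, hi=19, mid=9, arr[mid]=47 -> 47 < 62, search right half
lo=10, hi=19, mid=14, arr[mid]=62 -> Found target at index 14!

Binary search finds 62 at index 14 after 2 comparisons. The search repeatedly halves the search space by comparing with the middle element.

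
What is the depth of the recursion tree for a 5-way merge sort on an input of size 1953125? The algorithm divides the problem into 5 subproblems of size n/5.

For divide and conquer with division factor 5:

Problem sizes at each level:
Level 0: 1953125
Level 1: 390625
Level 2: 78125
Level 3: 15625
Level 4: 3125
Level 5: 625
Level 6: 125
Level 7: 25
Level 8: 5
Level 9: 1

The root is level 0 and the size-1 base case is level 9 (the tree spans levels 0 through 9, i.e. 10 levels counting the root), so the depth is the number of divisions: log_5(1953125) = 9

The recursion tree depth is log_5(1953125) = 9. At each level, the problem size is divided by 5, so it takes 9 divisions to reduce to a base case of size 1. The algorithm makes 5 recursive calls at each level.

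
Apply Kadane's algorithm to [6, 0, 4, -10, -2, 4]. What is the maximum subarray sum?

Using Kadane's algorithm on [6, 0, 4, -10, -2, 4]:

Scanning through the array:
Position 1 (value 0): max_ending_here = 6, max_so_far = 6
Position 2 (value 4): max_ending_here = 10, max_so_far = 10
Position 3 (value -10): max_ending_here = 0, max_so_far = 10
Position 4 (value -2): max_ending_here = -2, max_so_far = 10
Position 5 (value 4): max_ending_here = 4, max_so_far = 10

Maximum subarray: [6, 0, 4]
Maximum sum: 10

The maximum subarray is [6, 0, 4] with sum 10. This subarray runs from index 0 to index 2.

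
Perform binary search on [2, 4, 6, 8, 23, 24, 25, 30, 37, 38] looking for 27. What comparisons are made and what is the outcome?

Binary search for 27 in [2, 4, 6, 8, 23, 24, 25, 30, 37, 38]:

lo=0, hi=9, mid=4, arr[mid]=23 -> 23 < 27, search right half
lo=5, hi=9, mid=7, arr[mid]=30 -> 30 > 27, search left half
lo=5, hi=6, mid=5, arr[mid]=24 -> 24 < 27, search right half
lo=6, hi=6, mid=6, arr[mid]=25 -> 25 < 27, search right half
lo=7 > hi=6, target 27 not found

Binary search determines that 27 is not in the array after 4 comparisons. The search space was exhausted without finding the target.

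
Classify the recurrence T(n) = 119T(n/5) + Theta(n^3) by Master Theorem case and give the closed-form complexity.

Master Theorem for T(n) = 119T(n/5) + O(n^3):

a = 119, b = 5, c = 3
log_b(a) = log_5(119) = 2.9694

Case 3: c = 3 > log_5(119) = 2.9694
T(n) = O(n^3) = O(n^3)

For T(n) = 119T(n/5) + O(n^3): log_5(119) = 2.9694. This is Case 3 of the Master Theorem (c > log_b(a), work dominated by root), giving O(n^3).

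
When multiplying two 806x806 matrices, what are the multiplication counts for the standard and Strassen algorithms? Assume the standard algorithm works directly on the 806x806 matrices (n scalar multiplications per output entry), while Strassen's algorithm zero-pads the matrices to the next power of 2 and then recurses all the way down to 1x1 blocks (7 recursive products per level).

Matrix multiplication for 806x806 matrices:

Strassen's algorithm requires power-of-2 dimensions. Pad 806x806 to 1024x1024 (next power of 2).

Standard algorithm: 806^3 = 523606616 multiplications
Strassen's algorithm: 7^(log2(1024)) = 7^10 = 282475249 multiplications
Savings: 523606616 - 282475249 = 241131367 multiplications

Standard: 523606616 multiplications (806^3). Strassen: 282475249 multiplications (7^10, after padding to 1024x1024). Strassen reduces 8 recursive multiplications to 7 at each level.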